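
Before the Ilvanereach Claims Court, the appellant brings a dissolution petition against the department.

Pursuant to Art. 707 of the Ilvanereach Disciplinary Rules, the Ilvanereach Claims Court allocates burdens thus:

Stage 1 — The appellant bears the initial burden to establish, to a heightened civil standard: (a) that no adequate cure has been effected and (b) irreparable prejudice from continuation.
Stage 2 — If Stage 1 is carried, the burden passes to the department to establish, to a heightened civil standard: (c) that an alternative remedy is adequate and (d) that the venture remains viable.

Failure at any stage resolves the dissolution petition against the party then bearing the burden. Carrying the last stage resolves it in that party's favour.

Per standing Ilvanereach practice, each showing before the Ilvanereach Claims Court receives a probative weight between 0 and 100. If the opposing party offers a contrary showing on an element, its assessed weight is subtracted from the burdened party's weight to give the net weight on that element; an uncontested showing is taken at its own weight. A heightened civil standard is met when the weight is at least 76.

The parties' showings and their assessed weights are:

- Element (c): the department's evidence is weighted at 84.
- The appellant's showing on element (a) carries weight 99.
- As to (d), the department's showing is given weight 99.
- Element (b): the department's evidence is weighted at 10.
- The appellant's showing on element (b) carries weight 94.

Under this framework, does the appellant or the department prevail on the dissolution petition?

Stage 1 (appellant, a heightened civil standard, weight is at least 76): (a) 99 ≥ 76 — meets; (b) net 94−10=84 ≥ 76 — meets.
  The appellant carries Stage 1; the department now bears the burden.
Stage 2 (department, a heightened civil standard, weight is at least 76): (c) 84 ≥ 76 — meets; (d) 99 ≥ 76 — meets.
  Stage 2 carried; the final stage is satisfied.
Every stage carried; the department prevails.

department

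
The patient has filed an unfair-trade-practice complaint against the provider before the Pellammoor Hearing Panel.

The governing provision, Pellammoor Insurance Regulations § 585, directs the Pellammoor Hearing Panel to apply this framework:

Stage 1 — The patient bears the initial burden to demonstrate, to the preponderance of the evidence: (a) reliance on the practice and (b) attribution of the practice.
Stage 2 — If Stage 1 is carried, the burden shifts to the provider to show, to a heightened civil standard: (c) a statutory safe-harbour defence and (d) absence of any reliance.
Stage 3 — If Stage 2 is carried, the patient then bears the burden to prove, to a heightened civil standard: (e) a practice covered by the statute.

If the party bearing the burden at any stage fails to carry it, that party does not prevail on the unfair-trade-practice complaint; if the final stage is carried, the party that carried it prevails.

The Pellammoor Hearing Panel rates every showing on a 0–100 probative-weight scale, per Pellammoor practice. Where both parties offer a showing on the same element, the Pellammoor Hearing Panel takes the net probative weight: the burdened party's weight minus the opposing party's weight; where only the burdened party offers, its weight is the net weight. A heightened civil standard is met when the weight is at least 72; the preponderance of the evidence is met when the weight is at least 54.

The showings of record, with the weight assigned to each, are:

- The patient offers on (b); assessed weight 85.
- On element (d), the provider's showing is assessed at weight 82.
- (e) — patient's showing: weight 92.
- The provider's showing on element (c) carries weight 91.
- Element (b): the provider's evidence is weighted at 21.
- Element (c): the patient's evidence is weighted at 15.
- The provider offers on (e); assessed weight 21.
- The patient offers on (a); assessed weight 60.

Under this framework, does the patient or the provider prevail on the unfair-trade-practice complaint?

provider

Stage 1 — burden on patient; standard: the preponderance of the evidence (weight is at least 54).
    (a): 60 ≥ 54 [met]
    (b): 85 − 21 = 64 ≥ 54 [met]
  The patient carries Stage 1; the provider now bears the burden.
Stage 2 — burden on provider; standard: a heightened civil standard (weight is at least 72).
    (c): 91 − 15 = 76 ≥ 72 [met]
    (d): 82 ≥ 72 [met]
  All elements met. The burden passes to the patient.
Stage 3 — burden on patient; standard: a heightened civil standard (weight is at least 72).
    (e): 92 − 21 = 71 < 72 [not met]
  Stage 3 not carried; the patient fails its burden.
The provider prevails.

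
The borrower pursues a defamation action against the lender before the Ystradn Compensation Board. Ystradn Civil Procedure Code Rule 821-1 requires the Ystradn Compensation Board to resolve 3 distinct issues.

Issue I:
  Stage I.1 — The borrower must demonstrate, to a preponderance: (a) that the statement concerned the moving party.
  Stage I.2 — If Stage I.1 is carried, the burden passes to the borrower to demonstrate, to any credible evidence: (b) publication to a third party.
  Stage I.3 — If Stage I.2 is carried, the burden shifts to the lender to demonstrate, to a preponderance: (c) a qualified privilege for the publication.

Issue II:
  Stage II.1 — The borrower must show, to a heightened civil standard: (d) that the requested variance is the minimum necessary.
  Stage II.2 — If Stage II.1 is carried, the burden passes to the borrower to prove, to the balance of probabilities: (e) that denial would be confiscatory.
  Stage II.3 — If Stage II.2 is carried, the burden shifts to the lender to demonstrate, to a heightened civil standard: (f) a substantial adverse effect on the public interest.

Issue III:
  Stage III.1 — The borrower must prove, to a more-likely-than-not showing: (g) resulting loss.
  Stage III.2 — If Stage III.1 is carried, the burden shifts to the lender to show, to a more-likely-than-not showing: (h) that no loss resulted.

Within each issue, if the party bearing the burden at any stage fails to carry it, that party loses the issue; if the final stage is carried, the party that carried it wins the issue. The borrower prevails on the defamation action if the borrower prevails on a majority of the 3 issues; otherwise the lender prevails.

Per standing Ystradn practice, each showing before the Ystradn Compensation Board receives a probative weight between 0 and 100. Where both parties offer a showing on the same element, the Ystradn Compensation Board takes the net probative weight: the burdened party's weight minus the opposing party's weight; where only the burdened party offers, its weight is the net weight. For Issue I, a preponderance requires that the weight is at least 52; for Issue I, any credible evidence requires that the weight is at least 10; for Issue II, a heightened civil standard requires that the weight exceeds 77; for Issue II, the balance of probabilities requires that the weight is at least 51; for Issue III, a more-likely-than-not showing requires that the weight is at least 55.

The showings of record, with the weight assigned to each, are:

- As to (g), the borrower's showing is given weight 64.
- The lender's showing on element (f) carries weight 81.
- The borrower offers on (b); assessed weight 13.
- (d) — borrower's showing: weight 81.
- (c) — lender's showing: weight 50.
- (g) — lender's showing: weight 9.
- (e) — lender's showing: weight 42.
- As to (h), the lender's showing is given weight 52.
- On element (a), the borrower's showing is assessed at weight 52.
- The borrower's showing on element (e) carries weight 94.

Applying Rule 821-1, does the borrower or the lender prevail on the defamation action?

— Issue I —
Stage I.1 (borrower, a preponderance, weight is at least 52): (a) 52 ≥ 52 — meets.
  All elements met. The borrower retains the burden for Stage I.2.
Stage I.2 (borrower, any credible evidence, weight is at least 10): (b) 13 ≥ 10 — meets.
  Stage I.2 carried; the burden shifts to the lender.
Stage I.3 (lender, a preponderance, weight is at least 52): (c) 50 < 52 — fails.
  Not every element is met, so the lender fails to carry Stage I.3.
The analysis ends at Stage I.3; the borrower prevails on this issue.
— Issue II —
At Stage II.1 the borrower must meet a heightened civil standard (weight exceeds 77): on (d) the weight is 81, > 77, so (d) meets the standard.
  Stage II.1 carried; the burden remains with the borrower.
At Stage II.2 the borrower must meet the balance of probabilities (weight is at least 51): on (e) the weight is 94 less the opposing 42 gives net 52, which does reach 51, so (e) meets the standard.
  All elements met. The burden passes to the lender.
At Stage II.3 the lender must meet a heightened civil standard (weight exceeds 77): on (f) the weight is 81, > 77, so (f) meets the standard.
  All elements met at the final stage.
Every stage carried; the lender prevails on this issue.
— Issue III —
At Stage III.1 the borrower must meet a more-likely-than-not showing (weight is at least 55): on (g) the weight is 64 less the opposing 9 gives net 55, which does reach 55, so (g) meets the standard.
  Stage III.1 carried; the burden shifts to the lender.
At Stage III.2 the lender must meet a more-likely-than-not showing (weight is at least 55): on (h) the weight is 52, < 55, so (h) does not meet the standard.
  Not every element is met, so the lender fails to carry Stage III.2.
So the borrower prevails on this issue.
Per-issue: Issue I → borrower; Issue II → lender; Issue III → borrower. The borrower must prevail on a majority of issues; overall, the borrower prevails.

borrower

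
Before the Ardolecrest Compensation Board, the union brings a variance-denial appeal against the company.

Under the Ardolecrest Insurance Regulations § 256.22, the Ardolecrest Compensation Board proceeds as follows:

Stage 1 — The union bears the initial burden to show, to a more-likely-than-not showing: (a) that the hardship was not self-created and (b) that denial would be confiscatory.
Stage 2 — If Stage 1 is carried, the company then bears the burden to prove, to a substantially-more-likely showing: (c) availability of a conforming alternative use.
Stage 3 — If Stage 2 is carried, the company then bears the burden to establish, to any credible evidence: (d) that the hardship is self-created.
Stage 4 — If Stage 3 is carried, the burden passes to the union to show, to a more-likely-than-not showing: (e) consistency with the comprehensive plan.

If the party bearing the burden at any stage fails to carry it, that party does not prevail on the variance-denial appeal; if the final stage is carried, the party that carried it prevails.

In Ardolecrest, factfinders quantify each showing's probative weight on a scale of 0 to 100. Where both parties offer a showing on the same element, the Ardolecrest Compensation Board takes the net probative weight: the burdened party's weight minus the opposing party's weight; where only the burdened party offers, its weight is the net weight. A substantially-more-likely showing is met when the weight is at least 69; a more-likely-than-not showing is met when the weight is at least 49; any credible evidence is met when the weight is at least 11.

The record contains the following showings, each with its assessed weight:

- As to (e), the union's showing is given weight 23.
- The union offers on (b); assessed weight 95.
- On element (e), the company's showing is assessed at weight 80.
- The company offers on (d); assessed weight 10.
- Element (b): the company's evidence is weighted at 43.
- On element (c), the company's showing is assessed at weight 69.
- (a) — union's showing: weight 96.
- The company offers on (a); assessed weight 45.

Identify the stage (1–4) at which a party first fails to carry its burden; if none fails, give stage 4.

stage 3

Stage 1 — burden on union; standard: a more-likely-than-not showing (weight is at least 49).
    (a): 96 − 45 = 51 ≥ 49 [met]
    (b): 95 − 43 = 52 ≥ 49 [met]
  All elements met. The burden passes to the company.
Stage 2 — burden on company; standard: a substantially-more-likely showing (weight is at least 69).
    (c): 69 ≥ 69 [met]
  All elements met. The company retains the burden for Stage 3.
Stage 3 — burden on company; standard: any credible evidence (weight is at least 11).
    (d): 10 < 11 [not met]
  The company does not carry Stage 3.
The union prevails.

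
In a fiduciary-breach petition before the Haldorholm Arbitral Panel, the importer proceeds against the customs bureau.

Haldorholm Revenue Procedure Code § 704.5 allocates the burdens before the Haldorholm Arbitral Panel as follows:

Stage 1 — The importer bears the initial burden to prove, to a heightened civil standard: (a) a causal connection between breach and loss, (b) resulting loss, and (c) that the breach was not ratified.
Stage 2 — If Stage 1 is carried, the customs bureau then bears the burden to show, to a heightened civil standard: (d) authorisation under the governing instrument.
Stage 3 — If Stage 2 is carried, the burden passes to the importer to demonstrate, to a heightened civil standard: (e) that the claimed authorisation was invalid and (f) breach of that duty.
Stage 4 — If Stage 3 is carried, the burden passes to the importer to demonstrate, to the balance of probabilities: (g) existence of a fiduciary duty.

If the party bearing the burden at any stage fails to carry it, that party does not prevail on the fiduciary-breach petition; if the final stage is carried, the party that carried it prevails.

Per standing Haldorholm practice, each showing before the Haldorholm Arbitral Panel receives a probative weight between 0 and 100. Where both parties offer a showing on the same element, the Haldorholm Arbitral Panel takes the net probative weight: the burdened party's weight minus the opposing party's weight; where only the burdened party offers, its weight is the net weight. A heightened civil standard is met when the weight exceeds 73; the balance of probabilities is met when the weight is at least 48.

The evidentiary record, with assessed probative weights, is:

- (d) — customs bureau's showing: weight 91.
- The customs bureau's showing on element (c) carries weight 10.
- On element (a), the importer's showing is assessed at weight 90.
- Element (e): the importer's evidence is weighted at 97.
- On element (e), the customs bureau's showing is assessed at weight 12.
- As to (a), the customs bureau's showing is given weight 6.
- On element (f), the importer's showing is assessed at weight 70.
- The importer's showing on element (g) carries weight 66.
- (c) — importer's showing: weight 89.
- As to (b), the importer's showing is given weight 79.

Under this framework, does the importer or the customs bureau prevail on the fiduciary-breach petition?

customs bureau

Stage 1 — burden on importer; standard: a heightened civil standard (weight exceeds 73).
    (a): 90 − 6 = 84 > 73 [met]
    (b): 79 > 73 [met]
    (c): 89 − 10 = 79 > 73 [met]
  Stage 1 is satisfied; the onus moves to the customs bureau.
Stage 2 — burden on customs bureau; standard: a heightened civil standard (weight exceeds 73).
    (d): 91 > 73 [met]
  The customs bureau carries Stage 2; the importer now bears the burden.
Stage 3 — burden on importer; standard: a heightened civil standard (weight exceeds 73).
    (e): 97 − 12 = 85 > 73 [met]
    (f): 70 ≤ 73 [not met]
  Stage 3 not carried; the importer fails its burden.
The customs bureau prevails.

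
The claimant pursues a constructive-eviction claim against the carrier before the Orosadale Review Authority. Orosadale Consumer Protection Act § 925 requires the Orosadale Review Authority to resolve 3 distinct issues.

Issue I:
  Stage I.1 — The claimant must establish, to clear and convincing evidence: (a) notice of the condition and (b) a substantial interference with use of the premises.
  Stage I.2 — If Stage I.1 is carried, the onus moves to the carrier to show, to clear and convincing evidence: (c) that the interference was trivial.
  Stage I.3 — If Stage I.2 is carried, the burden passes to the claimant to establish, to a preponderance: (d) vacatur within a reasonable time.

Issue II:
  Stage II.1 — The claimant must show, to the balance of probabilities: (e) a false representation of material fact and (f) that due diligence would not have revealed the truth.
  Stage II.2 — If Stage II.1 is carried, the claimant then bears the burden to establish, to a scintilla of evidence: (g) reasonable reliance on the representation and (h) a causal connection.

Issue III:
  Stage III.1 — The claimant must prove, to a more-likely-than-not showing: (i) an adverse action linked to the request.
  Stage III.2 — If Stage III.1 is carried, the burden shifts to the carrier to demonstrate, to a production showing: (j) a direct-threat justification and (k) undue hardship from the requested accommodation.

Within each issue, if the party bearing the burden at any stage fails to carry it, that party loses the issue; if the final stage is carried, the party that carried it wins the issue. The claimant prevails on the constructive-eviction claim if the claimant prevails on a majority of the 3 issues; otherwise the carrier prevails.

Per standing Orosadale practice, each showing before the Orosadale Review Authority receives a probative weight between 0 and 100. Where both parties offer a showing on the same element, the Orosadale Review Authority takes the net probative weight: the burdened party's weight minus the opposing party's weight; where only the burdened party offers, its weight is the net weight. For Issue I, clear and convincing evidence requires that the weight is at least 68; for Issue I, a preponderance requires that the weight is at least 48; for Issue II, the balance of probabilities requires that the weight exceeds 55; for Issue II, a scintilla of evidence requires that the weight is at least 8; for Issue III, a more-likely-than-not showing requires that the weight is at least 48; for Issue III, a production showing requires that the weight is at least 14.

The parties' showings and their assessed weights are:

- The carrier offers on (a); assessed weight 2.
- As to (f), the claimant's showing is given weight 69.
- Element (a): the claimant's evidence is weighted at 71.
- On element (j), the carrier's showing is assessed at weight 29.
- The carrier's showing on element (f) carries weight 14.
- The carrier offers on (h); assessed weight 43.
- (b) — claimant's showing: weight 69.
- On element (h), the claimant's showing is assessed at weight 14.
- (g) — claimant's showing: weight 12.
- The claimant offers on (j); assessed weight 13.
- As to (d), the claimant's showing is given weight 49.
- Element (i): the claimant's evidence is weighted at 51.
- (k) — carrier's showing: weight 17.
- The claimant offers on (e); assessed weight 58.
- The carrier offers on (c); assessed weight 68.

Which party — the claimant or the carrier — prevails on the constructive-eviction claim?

carrier

— Issue I —
Stage I.1 (claimant, clear and convincing evidence, weight is at least 68): (a) net 71−2=69 ≥ 68 — meets; (b) 69 ≥ 68 — meets.
  Stage I.1 is satisfied; the onus moves to the carrier.
Stage I.2 (carrier, clear and convincing evidence, weight is at least 68): (c) 68 ≥ 68 — meets.
  All elements met. The burden passes to the claimant.
Stage I.3 (claimant, a preponderance, weight is at least 48): (d) 49 ≥ 48 — meets.
  The claimant carries the last stage.
With every stage satisfied, the claimant prevails on this issue.
— Issue II —
At Stage II.1 the claimant must meet the balance of probabilities (weight exceeds 55): on (e) the weight is 58, which does exceed 55, so (e) meets the standard; on (f) the weight is 69 less the opposing 14 gives net 55, which does not exceed 55, so (f) does not meet the standard.
  Stage II.1 not carried; the claimant fails its burden.
So the carrier prevails on this issue.
— Issue III —
Stage III.1 (claimant, a more-likely-than-not showing, weight is at least 48): (i) 51 ≥ 48 — meets.
  Stage III.1 is satisfied; the onus moves to the carrier.
Stage III.2 (carrier, a production showing, weight is at least 14): (j) net 29−13=16 ≥ 14 — meets; (k) 17 ≥ 14 — meets.
  The carrier carries the last stage.
With every stage satisfied, the carrier prevails on this issue.
Per-issue: Issue I → claimant; Issue II → carrier; Issue III → carrier. The claimant must prevail on a majority of issues; overall, the carrier prevails.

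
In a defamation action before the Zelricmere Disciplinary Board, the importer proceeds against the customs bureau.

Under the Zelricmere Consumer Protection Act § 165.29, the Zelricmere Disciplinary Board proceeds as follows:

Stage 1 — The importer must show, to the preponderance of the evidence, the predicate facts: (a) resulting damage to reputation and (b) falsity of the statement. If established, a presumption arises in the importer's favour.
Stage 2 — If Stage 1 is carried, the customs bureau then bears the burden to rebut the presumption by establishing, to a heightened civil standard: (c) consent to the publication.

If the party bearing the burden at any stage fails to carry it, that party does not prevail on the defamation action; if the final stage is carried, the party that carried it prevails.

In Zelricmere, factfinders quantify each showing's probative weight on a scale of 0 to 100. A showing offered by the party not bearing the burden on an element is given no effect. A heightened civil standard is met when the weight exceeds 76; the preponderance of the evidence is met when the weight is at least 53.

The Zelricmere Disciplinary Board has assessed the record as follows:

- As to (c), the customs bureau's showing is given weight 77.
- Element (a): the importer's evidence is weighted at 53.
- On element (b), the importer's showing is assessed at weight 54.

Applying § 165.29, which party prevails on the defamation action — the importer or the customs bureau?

At Stage 1 the importer must meet the preponderance of the evidence (weight is at least 53): on (a) the weight is 53, ≥ 53, so (a) meets the standard; on (b) the weight is 54, ≥ 53, so (b) meets the standard.
  The importer carries Stage 1; the customs bureau now bears the burden.
At Stage 2 the customs bureau must meet a heightened civil standard (weight exceeds 76): on (c) the weight is 77, > 76, so (c) meets the standard.
  The customs bureau carries the last stage.
All stages carried — the customs bureau prevails.

customs bureau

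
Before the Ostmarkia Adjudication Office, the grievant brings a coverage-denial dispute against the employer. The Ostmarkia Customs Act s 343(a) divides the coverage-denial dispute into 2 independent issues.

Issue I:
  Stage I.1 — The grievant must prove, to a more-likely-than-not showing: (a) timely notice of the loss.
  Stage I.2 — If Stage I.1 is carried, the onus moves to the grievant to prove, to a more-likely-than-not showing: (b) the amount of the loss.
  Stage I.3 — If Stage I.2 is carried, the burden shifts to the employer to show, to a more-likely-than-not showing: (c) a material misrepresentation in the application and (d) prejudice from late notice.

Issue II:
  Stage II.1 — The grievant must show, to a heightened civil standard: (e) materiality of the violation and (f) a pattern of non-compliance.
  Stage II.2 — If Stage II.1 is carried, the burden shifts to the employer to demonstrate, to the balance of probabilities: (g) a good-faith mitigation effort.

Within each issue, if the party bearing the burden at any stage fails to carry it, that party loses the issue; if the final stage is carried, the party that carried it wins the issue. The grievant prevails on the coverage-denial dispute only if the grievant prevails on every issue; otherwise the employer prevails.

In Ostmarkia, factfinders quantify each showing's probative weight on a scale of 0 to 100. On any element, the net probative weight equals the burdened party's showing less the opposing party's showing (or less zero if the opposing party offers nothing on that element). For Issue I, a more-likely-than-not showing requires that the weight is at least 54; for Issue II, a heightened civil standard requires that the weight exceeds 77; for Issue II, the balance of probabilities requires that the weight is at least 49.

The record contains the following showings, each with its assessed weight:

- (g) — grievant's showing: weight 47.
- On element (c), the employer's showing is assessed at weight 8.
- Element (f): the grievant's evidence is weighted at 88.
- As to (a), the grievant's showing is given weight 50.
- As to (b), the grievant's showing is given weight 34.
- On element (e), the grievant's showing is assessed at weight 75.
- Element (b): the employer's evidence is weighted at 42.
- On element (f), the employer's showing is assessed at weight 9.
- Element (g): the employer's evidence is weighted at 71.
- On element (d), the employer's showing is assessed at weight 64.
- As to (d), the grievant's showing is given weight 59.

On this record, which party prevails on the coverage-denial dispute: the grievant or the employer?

— Issue I —
At Stage I.1 the grievant must meet a more-likely-than-not showing (weight is at least 54): on (a) the weight is 50, which does not reach 54, so (a) does not meet the standard.
  Not every element is met, so the grievant fails to carry Stage I.1.
The analysis ends at Stage I.1; the employer prevails on this issue.
— Issue II —
At Stage II.1 the grievant must meet a heightened civil standard (weight exceeds 77): on (e) the weight is 75, ≤ 77, so (e) does not meet the standard; on (f) the weight is 88 less the opposing 9 gives net 79, which does exceed 77, so (f) meets the standard.
  Not every element is met, so the grievant fails to carry Stage II.1.
The analysis ends at Stage II.1; the employer prevails on this issue.
Per-issue: Issue I → employer; Issue II → employer. The grievant must prevail on every issue; overall, the employer prevails.

employer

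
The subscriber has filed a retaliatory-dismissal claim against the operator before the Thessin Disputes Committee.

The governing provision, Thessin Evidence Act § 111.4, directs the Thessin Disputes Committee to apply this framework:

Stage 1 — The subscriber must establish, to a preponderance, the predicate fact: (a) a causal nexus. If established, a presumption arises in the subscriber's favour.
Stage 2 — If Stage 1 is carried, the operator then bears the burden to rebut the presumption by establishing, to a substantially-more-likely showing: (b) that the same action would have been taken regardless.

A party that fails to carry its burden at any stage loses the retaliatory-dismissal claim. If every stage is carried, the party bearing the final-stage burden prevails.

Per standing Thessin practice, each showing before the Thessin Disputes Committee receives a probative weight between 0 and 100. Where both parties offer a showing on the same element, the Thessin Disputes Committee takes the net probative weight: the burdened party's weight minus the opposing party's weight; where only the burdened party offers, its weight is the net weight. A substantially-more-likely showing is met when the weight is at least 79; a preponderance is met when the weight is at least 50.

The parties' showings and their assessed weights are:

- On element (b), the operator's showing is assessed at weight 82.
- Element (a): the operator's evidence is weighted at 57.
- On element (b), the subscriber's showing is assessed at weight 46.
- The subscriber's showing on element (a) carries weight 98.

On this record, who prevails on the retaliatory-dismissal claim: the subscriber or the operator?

operator

At Stage 1 the subscriber must meet a preponderance (weight is at least 50): on (a) the weight is 98 less the opposing 57 gives net 41, < 50, so (a) does not meet the standard.
  The subscriber does not carry Stage 1.
The operator prevails.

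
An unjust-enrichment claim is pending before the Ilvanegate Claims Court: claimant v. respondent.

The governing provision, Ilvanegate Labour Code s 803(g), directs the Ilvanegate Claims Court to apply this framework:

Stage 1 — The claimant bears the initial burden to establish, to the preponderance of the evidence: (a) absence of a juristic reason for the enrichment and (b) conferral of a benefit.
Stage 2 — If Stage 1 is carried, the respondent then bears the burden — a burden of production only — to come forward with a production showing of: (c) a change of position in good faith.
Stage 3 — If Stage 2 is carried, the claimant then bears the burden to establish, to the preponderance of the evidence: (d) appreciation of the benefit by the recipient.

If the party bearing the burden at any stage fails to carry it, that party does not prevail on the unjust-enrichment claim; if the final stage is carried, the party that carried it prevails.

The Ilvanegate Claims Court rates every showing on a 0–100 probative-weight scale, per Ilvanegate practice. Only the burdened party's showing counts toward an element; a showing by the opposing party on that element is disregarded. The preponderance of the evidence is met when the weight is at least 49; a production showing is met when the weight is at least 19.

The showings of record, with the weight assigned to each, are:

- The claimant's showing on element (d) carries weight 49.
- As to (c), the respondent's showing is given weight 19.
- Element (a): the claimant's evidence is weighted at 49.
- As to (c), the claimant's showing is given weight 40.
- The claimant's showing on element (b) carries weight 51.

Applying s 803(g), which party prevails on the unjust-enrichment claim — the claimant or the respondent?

At Stage 1 the claimant must meet the preponderance of the evidence (weight is at least 49): on (a) the weight is 49, ≥ 49, so (a) meets the standard; on (b) the weight is 51, ≥ 49, so (b) meets the standard.
  The claimant carries Stage 1; the respondent now bears the burden.
At Stage 2 the respondent must meet a production showing (weight is at least 19): on (c) the weight is 19 (the claimant's 40 is given no effect), ≥ 19, so (c) meets the standard.
  The respondent carries Stage 2; the claimant now bears the burden.
At Stage 3 the claimant must meet the preponderance of the evidence (weight is at least 49): on (d) the weight is 49, ≥ 49, so (d) meets the standard.
  Stage 3 carried; the final stage is satisfied.
With every stage satisfied, the claimant prevails.

claimant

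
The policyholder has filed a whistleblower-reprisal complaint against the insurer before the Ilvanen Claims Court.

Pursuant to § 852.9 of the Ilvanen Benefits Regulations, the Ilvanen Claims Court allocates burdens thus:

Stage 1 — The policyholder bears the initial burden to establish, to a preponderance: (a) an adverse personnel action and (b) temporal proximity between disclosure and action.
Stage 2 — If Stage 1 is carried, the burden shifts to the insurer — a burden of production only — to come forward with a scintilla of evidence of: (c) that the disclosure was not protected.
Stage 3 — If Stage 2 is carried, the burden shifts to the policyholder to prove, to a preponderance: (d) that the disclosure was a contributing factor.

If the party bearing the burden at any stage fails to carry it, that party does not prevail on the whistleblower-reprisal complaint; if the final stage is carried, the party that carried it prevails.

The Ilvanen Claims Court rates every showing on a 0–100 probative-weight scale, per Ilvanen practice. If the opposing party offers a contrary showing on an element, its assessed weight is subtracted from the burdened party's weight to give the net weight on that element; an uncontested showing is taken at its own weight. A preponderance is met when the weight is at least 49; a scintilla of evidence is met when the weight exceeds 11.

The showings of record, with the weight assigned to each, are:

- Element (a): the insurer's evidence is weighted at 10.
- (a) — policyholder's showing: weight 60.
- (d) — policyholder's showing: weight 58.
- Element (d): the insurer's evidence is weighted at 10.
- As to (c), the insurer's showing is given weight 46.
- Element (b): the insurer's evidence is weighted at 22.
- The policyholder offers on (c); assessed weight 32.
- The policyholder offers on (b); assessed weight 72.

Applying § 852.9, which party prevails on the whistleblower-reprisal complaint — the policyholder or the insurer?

At Stage 1 the policyholder must meet a preponderance (weight is at least 49): on (a) the weight is 60 less the opposing 10 gives net 50, which does reach 49, so (a) meets the standard; on (b) the weight is 72 less the opposing 22 gives net 50, ≥ 49, so (b) meets the standard.
  Stage 1 carried; the burden shifts to the insurer.
At Stage 2 the insurer must meet a scintilla of evidence (weight exceeds 11): on (c) the weight is 46 less the opposing 32 gives net 14, > 11, so (c) meets the standard.
  All elements met. The burden passes to the policyholder.
At Stage 3 the policyholder must meet a preponderance (weight is at least 49): on (d) the weight is 58 less the opposing 10 gives net 48, < 49, so (d) does not meet the standard.
  The policyholder does not carry Stage 3.
The analysis ends at Stage 3; the insurer prevails.

insurer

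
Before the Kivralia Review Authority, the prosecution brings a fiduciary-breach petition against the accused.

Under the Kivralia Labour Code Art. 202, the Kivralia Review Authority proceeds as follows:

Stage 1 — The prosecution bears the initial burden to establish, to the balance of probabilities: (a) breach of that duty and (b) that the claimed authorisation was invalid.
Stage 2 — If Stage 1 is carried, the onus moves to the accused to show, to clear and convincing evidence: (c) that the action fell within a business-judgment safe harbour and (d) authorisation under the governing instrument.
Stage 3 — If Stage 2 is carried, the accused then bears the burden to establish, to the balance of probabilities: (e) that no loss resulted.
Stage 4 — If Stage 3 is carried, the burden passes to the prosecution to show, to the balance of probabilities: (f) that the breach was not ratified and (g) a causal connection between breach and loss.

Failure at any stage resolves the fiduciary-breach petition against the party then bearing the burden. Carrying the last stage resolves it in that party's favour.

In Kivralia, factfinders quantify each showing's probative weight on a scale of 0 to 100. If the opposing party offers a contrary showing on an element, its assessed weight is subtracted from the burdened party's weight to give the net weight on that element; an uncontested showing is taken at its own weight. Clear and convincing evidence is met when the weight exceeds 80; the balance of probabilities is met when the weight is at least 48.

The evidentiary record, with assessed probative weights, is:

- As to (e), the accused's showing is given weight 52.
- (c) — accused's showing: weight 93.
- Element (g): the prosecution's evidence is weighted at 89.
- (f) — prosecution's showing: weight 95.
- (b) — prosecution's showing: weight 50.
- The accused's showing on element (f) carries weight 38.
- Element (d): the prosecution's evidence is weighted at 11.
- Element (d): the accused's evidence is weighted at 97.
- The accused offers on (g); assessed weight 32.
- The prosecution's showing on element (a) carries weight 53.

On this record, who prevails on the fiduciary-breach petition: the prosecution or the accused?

prosecution

At Stage 1 the prosecution must meet the balance of probabilities (weight is at least 48): on (a) the weight is 53, ≥ 48, so (a) meets the standard; on (b) the weight is 50, which does reach 48, so (b) meets the standard.
  The prosecution carries Stage 1; the accused now bears the burden.
At Stage 2 the accused must meet clear and convincing evidence (weight exceeds 80): on (c) the weight is 93, which does exceed 80, so (c) meets the standard; on (d) the weight is 97 less the opposing 11 gives net 86, > 80, so (d) meets the standard.
  Stage 2 carried; the burden remains with the accused.
At Stage 3 the accused must meet the balance of probabilities (weight is at least 48): on (e) the weight is 52, which does reach 48, so (e) meets the standard.
  All elements met. The burden passes to the prosecution.
At Stage 4 the prosecution must meet the balance of probabilities (weight is at least 48): on (f) the weight is 95 less the opposing 38 gives net 57, ≥ 48, so (f) meets the standard; on (g) the weight is 89 less the opposing 32 gives net 57, ≥ 48, so (g) meets the standard.
  The prosecution carries the last stage.
All stages carried — the prosecution prevails.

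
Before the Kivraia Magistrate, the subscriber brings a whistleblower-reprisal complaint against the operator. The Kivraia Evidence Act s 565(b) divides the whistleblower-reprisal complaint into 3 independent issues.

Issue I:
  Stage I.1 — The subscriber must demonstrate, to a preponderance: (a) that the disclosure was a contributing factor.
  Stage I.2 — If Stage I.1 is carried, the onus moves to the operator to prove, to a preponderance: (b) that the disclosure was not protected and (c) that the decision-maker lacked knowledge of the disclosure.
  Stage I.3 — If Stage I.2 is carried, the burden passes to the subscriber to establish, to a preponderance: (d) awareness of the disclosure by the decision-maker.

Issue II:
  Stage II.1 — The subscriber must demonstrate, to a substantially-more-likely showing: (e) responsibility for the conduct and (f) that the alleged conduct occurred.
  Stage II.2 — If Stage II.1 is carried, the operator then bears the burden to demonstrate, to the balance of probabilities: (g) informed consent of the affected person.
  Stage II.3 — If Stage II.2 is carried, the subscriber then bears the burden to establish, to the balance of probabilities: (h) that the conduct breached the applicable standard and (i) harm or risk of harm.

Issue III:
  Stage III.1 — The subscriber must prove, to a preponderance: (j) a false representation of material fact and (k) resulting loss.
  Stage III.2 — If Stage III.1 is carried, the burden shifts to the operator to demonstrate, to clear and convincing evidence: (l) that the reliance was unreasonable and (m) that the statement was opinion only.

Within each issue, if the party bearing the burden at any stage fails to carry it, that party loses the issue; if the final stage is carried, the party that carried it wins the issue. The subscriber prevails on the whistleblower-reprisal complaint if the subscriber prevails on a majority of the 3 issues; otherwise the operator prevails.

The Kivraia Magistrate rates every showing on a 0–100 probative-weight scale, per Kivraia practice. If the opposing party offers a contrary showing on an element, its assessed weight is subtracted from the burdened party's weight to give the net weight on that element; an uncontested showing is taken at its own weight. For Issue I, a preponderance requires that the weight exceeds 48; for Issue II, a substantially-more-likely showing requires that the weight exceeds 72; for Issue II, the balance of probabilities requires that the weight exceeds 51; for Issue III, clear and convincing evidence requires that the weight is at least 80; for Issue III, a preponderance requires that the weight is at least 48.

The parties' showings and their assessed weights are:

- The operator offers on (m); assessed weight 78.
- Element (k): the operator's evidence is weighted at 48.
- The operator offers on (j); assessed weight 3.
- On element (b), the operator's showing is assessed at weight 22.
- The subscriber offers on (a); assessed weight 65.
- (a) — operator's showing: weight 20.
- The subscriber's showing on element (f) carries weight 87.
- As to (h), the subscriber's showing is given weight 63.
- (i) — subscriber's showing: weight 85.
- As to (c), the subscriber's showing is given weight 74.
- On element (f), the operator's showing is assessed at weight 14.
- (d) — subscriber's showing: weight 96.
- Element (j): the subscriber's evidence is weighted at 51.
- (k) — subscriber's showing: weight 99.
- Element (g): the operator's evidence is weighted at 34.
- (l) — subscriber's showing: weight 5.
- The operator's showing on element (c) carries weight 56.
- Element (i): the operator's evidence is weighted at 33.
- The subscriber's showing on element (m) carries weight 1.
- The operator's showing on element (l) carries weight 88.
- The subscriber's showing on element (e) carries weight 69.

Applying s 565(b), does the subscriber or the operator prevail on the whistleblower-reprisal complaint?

— Issue I —
At Stage I.1 the subscriber must meet a preponderance (weight exceeds 48): on (a) the weight is 65 less the opposing 20 gives net 45, ≤ 48, so (a) does not meet the standard.
  The subscriber does not carry Stage I.1.
The operator prevails on this issue.
— Issue II —
At Stage II.1 the subscriber must meet a substantially-more-likely showing (weight exceeds 72): on (e) the weight is 69, ≤ 72, so (e) does not meet the standard; on (f) the weight is 87 less the opposing 14 gives net 73, which does exceed 72, so (f) meets the standard.
  The subscriber does not carry Stage II.1.
The analysis ends at Stage II.1; the operator prevails on this issue.
— Issue III —
At Stage III.1 the subscriber must meet a preponderance (weight is at least 48): on (j) the weight is 51 less the opposing 3 gives net 48, ≥ 48, so (j) meets the standard; on (k) the weight is 99 less the opposing 48 gives net 51, ≥ 48, so (k) meets the standard.
  All elements met. The burden passes to the operator.
At Stage III.2 the operator must meet clear and convincing evidence (weight is at least 80): on (l) the weight is 88 less the opposing 5 gives net 83, ≥ 80, so (l) meets the standard; on (m) the weight is 78 less the opposing 1 gives net 77, which does not reach 80, so (m) does not meet the standard.
  Not every element is met, so the operator fails to carry Stage III.2.
So the subscriber prevails on this issue.
Per-issue: Issue I → operator; Issue II → operator; Issue III → subscriber. The subscriber must prevail on a majority of issues; overall, the operator prevails.

operator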